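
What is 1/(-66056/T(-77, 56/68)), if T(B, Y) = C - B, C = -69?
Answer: -1/8257 ≈ -0.00012111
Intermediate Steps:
T(B, Y) = -69 - B
1/(-66056/T(-77, 56/68)) = 1/(-66056/(-69 - 1*(-77))) = 1/(-66056/(-69 + 77)) = 1/(-66056/8) = 1/(-66056*1/8) = 1/(-8257) = -1/8257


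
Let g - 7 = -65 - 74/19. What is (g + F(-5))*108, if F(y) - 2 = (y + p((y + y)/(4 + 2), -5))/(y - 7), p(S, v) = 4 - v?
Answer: -123588/19 ≈ -6504.6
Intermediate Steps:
F(y) = 2 + (9 + y)/(-7 + y) (F(y) = 2 + (y + (4 - 1*(-5)))/(y - 7) = 2 + (y + (4 + 5))/(-7 + y) = 2 + (y + 9)/(-7 + y) = 2 + (9 + y)/(-7 + y))
g = -1176/19 (g = 7 + (-65 - 74/19) = 7 - 1309/19 = -1176/19 ≈ -61.895)
(g + F(-5))*108 = (-1176/19 + (-5 + 3*(-5))/(-7 - 5))*108 = (-1176/19 + (-5 - 15)/(-12))*108 = (-1176/19 - 1/12*(-20))*108 = (-1176/19 + 5/3)*108 = -3433/57*108 = -123588/19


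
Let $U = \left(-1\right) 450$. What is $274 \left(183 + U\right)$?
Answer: $-73158$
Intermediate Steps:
$U = -450$
$274 \left(183 + U\right) = 274 \left(183 - 450\right) = 274 \left(-267\right) = -73158$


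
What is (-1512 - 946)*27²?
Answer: -1791882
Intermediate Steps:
(-1512 - 946)*27² = -2458*729 = -1791882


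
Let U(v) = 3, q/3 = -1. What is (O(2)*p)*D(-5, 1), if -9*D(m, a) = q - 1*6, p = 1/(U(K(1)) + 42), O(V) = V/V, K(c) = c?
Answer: 1/45 ≈ 0.022222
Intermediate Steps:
q = -3 (q = 3*(-1) = -3)
O(V) = 1
p = 1/45 (p = 1/(3 + 42) = 1/45 ≈ 0.022222)
D(m, a) = 1 (D(m, a) = -(-3 - 1*6)/9 = -(-3 - 6)/9 = -⅑*(-9) = 1)
(O(2)*p)*D(-5, 1) = (1*(1/45))*1 = (1/45)*1 = 1/45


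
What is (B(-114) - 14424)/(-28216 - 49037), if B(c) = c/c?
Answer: 14423/77253 ≈ 0.18670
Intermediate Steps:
B(c) = 1
(B(-114) - 14424)/(-28216 - 49037) = (1 - 14424)/(-28216 - 49037) = -14423/(-77253) = -14423*(-1/77253) = 14423/77253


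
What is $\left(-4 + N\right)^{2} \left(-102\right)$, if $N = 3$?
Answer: $-102$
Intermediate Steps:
$\left(-4 + N\right)^{2} \left(-102\right) = \left(-4 + 3\right)^{2} \left(-102\right) = \left(-1\right)^{2} \left(-102\right) = 1 \left(-102\right) = -102$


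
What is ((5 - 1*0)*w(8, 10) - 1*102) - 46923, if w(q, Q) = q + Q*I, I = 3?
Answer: -46835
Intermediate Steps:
w(q, Q) = q + 3*Q (w(q, Q) = q + Q*3 = q + 3*Q)
((5 - 1*0)*w(8, 10) - 1*102) - 46923 = ((5 - 1*0)*(8 + 3*10) - 1*102) - 46923 = ((5 + 0)*(8 + 30) - 102) - 46923 = (5*38 - 102) - 46923 = (190 - 102) - 46923 = 88 - 46923 = -46835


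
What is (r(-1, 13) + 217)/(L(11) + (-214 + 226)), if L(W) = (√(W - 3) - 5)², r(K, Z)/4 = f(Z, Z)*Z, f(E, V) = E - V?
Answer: 279/35 + 124*√2/35 ≈ 12.982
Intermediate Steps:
r(K, Z) = 0 (r(K, Z) = 4*((Z - Z)*Z) = 4*(0*Z) = 4*0 = 0)
L(W) = (-5 + √(-3 + W))² (L(W) = (√(-3 + W) - 5)² = (-5 + √(-3 + W))²)
(r(-1, 13) + 217)/(L(11) + (-214 + 226)) = (0 + 217)/((-5 + √(-3 + 11))² + (-214 + 226)) = 217/((-5 + √8)² + 12) = 217/((-5 + 2*√2)² + 12) = 217/(12 + (-5 + 2*√2)²)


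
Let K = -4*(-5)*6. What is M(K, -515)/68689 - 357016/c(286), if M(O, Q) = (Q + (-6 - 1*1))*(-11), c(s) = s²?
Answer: -546668168/127692851 ≈ -4.2811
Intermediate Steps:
K = 120 (K = 20*6 = 120)
M(O, Q) = 77 - 11*Q (M(O, Q) = (Q + (-6 - 1))*(-11) = (Q - 7)*(-11) = (-7 + Q)*(-11) = 77 - 11*Q)
M(K, -515)/68689 - 357016/c(286) = (77 - 11*(-515))/68689 - 357016/(286²) = (77 + 5665)*(1/68689) - 357016/81796 = 5742*(1/68689) - 357016*1/81796 = 5742/68689 - 8114/1859 = -546668168/127692851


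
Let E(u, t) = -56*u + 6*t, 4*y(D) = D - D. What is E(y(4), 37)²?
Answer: 49284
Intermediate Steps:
y(D) = 0 (y(D) = (D - D)/4 = (¼)*0 = 0)
E(y(4), 37)² = (-56*0 + 6*37)² = (0 + 222)² = 222² = 49284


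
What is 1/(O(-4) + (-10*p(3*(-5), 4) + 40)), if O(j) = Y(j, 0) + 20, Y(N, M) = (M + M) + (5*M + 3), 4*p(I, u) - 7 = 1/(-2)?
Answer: 4/187 ≈ 0.021390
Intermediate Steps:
p(I, u) = 13/8 (p(I, u) = 7/4 + (1/4)/(-2) = 7/4 + (1/4)*(-1/2) = 7/4 - 1/8 = 13/8)
Y(N, M) = 3 + 7*M (Y(N, M) = 2*M + (3 + 5*M) = 3 + 7*M)
O(j) = 23 (O(j) = (3 + 7*0) + 20 = (3 + 0) + 20 = 3 + 20 = 23)
1/(O(-4) + (-10*p(3*(-5), 4) + 40)) = 1/(23 + (-10*13/8 + 40)) = 1/(23 + (-65/4 + 40)) = 1/(23 + 95/4) = 1/(187/4) = 4/187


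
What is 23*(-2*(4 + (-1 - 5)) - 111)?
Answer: -2461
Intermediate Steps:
23*(-2*(4 + (-1 - 5)) - 111) = 23*(-2*(4 - 6) - 111) = 23*(-2*(-2) - 111) = 23*(4 - 111) = 23*(-107) = -2461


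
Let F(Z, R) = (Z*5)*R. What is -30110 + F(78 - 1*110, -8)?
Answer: -28830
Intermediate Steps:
F(Z, R) = 5*R*Z (F(Z, R) = (5*Z)*R = 5*R*Z)
-30110 + F(78 - 1*110, -8) = -30110 + 5*(-8)*(78 - 1*110) = -30110 + 5*(-8)*(78 - 110) = -30110 + 5*(-8)*(-32) = -30110 + 1280 = -28830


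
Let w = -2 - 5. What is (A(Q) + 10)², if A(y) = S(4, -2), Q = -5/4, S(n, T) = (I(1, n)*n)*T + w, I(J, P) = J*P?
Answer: 841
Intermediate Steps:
w = -7
S(n, T) = -7 + T*n² (S(n, T) = ((1*n)*n)*T - 7 = (n*n)*T - 7 = n²*T - 7 = T*n² - 7 = -7 + T*n²)
Q = -5/4 (Q = -5*¼ = -5/4 ≈ -1.2500)
A(y) = -39 (A(y) = -7 - 2*4² = -7 - 2*16 = -7 - 32 = -39)
(A(Q) + 10)² = (-39 + 10)² = (-29)² = 841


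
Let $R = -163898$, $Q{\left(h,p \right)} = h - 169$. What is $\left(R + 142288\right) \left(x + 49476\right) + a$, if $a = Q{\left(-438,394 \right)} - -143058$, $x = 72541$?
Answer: $-2636644919$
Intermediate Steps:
$Q{\left(h,p \right)} = -169 + h$ ($Q{\left(h,p \right)} = h - 169 = -169 + h$)
$a = 142451$ ($a = \left(-169 - 438\right) - -143058 = -607 + 143058 = 142451$)
$\left(R + 142288\right) \left(x + 49476\right) + a = \left(-163898 + 142288\right) \left(72541 + 49476\right) + 142451 = \left(-21610\right) 122017 + 142451 = -2636787370 + 142451 = -2636644919$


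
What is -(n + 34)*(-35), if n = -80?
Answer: -1610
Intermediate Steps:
-(n + 34)*(-35) = -(-80 + 34)*(-35) = -(-46)*(-35) = -1*1610 = -1610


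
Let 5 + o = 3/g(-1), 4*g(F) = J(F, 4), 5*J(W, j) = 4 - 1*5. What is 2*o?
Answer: -130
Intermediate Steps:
J(W, j) = -1/5 (J(W, j) = (4 - 1*5)/5 = (4 - 5)/5 = (1/5)*(-1) = -1/5)
g(F) = -1/20 (g(F) = (1/4)*(-1/5) = -1/20)
o = -65 (o = -5 + 3/(-1/20) = -5 + 3*(-20) = -5 - 60 = -65)
2*o = 2*(-65) = -130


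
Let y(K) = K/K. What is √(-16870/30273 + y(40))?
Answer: √405749019/30273 ≈ 0.66539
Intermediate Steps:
y(K) = 1
√(-16870/30273 + y(40)) = √(-16870/30273 + 1) = √(13403/30273) = √405749019/30273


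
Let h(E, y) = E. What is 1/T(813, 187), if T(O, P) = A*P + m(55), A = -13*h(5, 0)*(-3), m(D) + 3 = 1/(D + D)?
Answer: 110/4010821 ≈ 2.7426e-5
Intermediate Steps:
m(D) = -3 + 1/(2*D) (m(D) = -3 + 1/(D + D) = -3 + 1/(2*D))
A = 195 (A = -13*5*(-3) = -65*(-3) = 195)
T(O, P) = -329/110 + 195*P (T(O, P) = 195*P + (-3 + (½)/55) = 195*P + (-3 + (½)*(1/55)) = 195*P + (-3 + 1/110) = 195*P - 329/110 = -329/110 + 195*P)
1/T(813, 187) = 1/(-329/110 + 195*187) = 1/(-329/110 + 36465) = 1/(4010821/110) = 110/4010821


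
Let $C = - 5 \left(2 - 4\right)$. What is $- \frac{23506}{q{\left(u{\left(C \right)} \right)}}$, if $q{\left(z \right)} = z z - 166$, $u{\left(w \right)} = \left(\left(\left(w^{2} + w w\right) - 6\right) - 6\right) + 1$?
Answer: $- \frac{23506}{35555} \approx -0.66112$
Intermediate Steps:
$C = 10$ ($C = \left(-5\right) \left(-2\right) = 10$)
$u{\left(w \right)} = -11 + 2 w^{2}$ ($u{\left(w \right)} = \left(\left(\left(w^{2} + w^{2}\right) - 6\right) - 6\right) + 1 = \left(\left(2 w^{2} - 6\right) - 6\right) + 1 = \left(\left(-6 + 2 w^{2}\right) - 6\right) + 1 = \left(-12 + 2 w^{2}\right) + 1 = -11 + 2 w^{2}$)
$q{\left(z \right)} = -166 + z^{2}$ ($q{\left(z \right)} = z^{2} - 166 = -166 + z^{2}$)
$- \frac{23506}{q{\left(u{\left(C \right)} \right)}} = - \frac{23506}{-166 + \left(-11 + 2 \cdot 10^{2}\right)^{2}} = - \frac{23506}{-166 + \left(-11 + 2 \cdot 100\right)^{2}} = - \frac{23506}{-166 + \left(-11 + 200\right)^{2}} = - \frac{23506}{-166 + 189^{2}} = - \frac{23506}{-166 + 35721} = - \frac{23506}{35555}$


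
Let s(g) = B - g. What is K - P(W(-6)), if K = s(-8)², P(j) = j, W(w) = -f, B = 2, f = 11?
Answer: 111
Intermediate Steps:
W(w) = -11 (W(w) = -1*11 = -11)
s(g) = 2 - g
K = 100 (K = (2 - 1*(-8))² = (2 + 8)² = 10² = 100)
K - P(W(-6)) = 100 - 1*(-11) = 100 + 11 = 111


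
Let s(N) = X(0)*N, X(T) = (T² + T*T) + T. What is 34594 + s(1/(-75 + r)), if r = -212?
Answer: 34594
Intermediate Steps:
X(T) = T + 2*T² (X(T) = (T² + T²) + T = 2*T² + T = T + 2*T²)
s(N) = 0 (s(N) = (0*(1 + 2*0))*N = (0*(1 + 0))*N = (0*1)*N = 0*N = 0)
34594 + s(1/(-75 + r)) = 34594 + 0 = 34594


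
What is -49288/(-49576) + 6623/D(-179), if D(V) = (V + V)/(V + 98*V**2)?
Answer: -719930532149/12394 ≈ -5.8087e+7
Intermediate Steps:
D(V) = 2*V/(V + 98*V**2) (D(V) = (2*V)/(V + 98*V**2) = 2*V/(V + 98*V**2))
-49288/(-49576) + 6623/D(-179) = -49288/(-49576) + 6623/((2/(1 + 98*(-179)))) = -49288*(-1/49576) + 6623/((2/(1 - 17542))) = 6161/6197 + 6623/((2/(-17541))) = 6161/6197 + 6623/((2*(-1/17541))) = 6161/6197 + 6623/(-2/17541) = 6161/6197 + 6623*(-17541/2) = 6161/6197 - 116174043/2 = -719930532149/12394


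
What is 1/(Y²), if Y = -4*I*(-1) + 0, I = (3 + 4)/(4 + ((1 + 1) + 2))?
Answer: 4/49 ≈ 0.081633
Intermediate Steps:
I = 7/8 (I = 7/(4 + (2 + 2)) = 7/(4 + 4) = 7/8 ≈ 0.87500)
Y = 7/2 (Y = -7*(-1)/2 + 0 = -4*(-7/8) + 0 = 7/2 + 0 = 7/2 ≈ 3.5000)
1/(Y²) = 1/((7/2)²) = 1/(49/4) = 4/49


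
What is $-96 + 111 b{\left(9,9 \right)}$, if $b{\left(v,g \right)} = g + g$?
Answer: $1902$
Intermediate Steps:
$b{\left(v,g \right)} = 2 g$
$-96 + 111 b{\left(9,9 \right)} = -96 + 111 \cdot 2 \cdot 9 = -96 + 111 \cdot 18 = -96 + 1998 = 1902$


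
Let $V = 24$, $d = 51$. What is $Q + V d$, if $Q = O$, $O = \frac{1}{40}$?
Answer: $\frac{48961}{40} \approx 1224.0$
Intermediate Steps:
$O = \frac{1}{40} \approx 0.025$
$Q = \frac{1}{40} \approx 0.025$
$Q + V d = \frac{1}{40} + 24 \cdot 51 = \frac{1}{40} + 1224 = \frac{48961}{40}$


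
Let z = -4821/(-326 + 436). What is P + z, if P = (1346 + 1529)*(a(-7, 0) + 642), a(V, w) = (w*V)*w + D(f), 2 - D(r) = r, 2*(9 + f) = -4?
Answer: 207138929/110 ≈ 1.8831e+6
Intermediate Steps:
f = -11 (f = -9 + (1/2)*(-4) = -9 - 2 = -11)
D(r) = 2 - r
a(V, w) = 13 + V*w**2 (a(V, w) = (w*V)*w + (2 - 1*(-11)) = (V*w)*w + (2 + 11) = V*w**2 + 13 = 13 + V*w**2)
z = -4821/110 ≈ -43.827
P = 1883125 (P = (1346 + 1529)*((13 - 7*0**2) + 642) = 2875*((13 - 7*0) + 642) = 2875*((13 + 0) + 642) = 2875*(13 + 642) = 2875*655 = 1883125)
P + z = 1883125 - 4821/110 = 207138929/110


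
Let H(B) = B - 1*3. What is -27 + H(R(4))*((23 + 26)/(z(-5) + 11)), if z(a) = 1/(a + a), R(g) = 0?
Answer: -4413/109 ≈ -40.486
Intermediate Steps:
H(B) = -3 + B (H(B) = B - 3 = -3 + B)
z(a) = 1/(2*a)
-27 + H(R(4))*((23 + 26)/(z(-5) + 11)) = -27 + (-3 + 0)*((23 + 26)/((1/2)/(-5) + 11)) = -27 - 147/((1/2)*(-1/5) + 11) = -27 - 147/(-1/10 + 11) = -27 - 147/109/10 = -27 - 147*10/109 = -27 - 3*490/109 = -27 - 1470/109 = -4413/109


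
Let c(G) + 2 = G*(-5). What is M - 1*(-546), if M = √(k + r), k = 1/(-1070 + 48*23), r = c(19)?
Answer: 546 + I*√112098/34 ≈ 546.0 + 9.8474*I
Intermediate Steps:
c(G) = -2 - 5*G (c(G) = -2 + G*(-5) = -2 - 5*G)
r = -97 (r = -2 - 5*19 = -2 - 95 = -97)
k = 1/34 (k = 1/(-1070 + 1104) = 1/34 ≈ 0.029412)
M = I*√112098/34 (M = √(1/34 - 97) = √(-3297/34) = I*√112098/34 ≈ 9.8474*I)
M - 1*(-546) = I*√112098/34 - 1*(-546) = I*√112098/34 + 546 = 546 + I*√112098/34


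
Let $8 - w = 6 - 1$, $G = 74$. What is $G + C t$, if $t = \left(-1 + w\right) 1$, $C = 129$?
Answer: $332$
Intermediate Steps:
$w = 3$ ($w = 8 - \left(6 - 1\right) = 8 - 5 = 3$)
$t = 2$ ($t = \left(-1 + 3\right) 1 = 2 \cdot 1 = 2$)
$G + C t = 74 + 129 \cdot 2 = 74 + 258 = 332$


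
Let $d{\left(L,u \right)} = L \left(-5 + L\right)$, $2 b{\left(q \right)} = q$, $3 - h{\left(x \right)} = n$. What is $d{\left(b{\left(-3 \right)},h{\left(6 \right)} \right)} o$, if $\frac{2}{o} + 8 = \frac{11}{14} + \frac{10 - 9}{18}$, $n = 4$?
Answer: $- \frac{2457}{902} \approx -2.7239$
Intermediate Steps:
$h{\left(x \right)} = -1$ ($h{\left(x \right)} = 3 - 4 = -1$)
$b{\left(q \right)} = \frac{q}{2}$
$o = - \frac{126}{451}$ ($o = \frac{2}{-8 + \left(\frac{11}{14} + \frac{10 - 9}{18}\right)} = \frac{2}{-8 + \left(11 \cdot \frac{1}{14} + 1 \cdot \frac{1}{18}\right)} = \frac{2}{-8 + \left(\frac{11}{14} + \frac{1}{18}\right)} = \frac{2}{-8 + \frac{53}{63}} = \frac{2}{- \frac{451}{63}} = 2 \left(- \frac{63}{451}\right) = - \frac{126}{451} \approx -0.27938$)
$d{\left(b{\left(-3 \right)},h{\left(6 \right)} \right)} o = \frac{1}{2} \left(-3\right) \left(-5 + \frac{1}{2} \left(-3\right)\right) \left(- \frac{126}{451}\right) = - \frac{3 \left(-5 - \frac{3}{2}\right)}{2} \left(- \frac{126}{451}\right) = \left(- \frac{3}{2}\right) \left(- \frac{13}{2}\right) \left(- \frac{126}{451}\right) = \frac{39}{4} \left(- \frac{126}{451}\right) = - \frac{2457}{902}$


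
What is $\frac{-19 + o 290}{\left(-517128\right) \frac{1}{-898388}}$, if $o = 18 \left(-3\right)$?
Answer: $- \frac{3521456363}{129282} \approx -27239.0$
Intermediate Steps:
$o = -54$
$\frac{-19 + o 290}{\left(-517128\right) \frac{1}{-898388}} = \frac{-19 - 15660}{\left(-517128\right) \frac{1}{-898388}} = \frac{-19 - 15660}{\left(-517128\right) \left(- \frac{1}{898388}\right)} = - \frac{15679}{\frac{129282}{224597}} = \left(-15679\right) \frac{224597}{129282} = - \frac{3521456363}{129282}$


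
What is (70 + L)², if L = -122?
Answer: 2704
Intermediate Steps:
(70 + L)² = (70 - 122)² = (-52)² = 2704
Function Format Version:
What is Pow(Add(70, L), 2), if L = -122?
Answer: 2704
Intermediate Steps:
Pow(Add(70, L), 2) = Pow(Add(70, -122), 2) = Pow(-52, 2) = 2704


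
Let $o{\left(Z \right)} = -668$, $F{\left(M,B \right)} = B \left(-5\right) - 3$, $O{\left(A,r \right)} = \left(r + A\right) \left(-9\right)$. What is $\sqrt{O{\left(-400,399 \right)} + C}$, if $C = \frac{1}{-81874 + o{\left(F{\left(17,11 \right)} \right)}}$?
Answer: $\frac{\sqrt{61318553334}}{82542} \approx 3.0$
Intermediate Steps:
$O{\left(A,r \right)} = - 9 A - 9 r$ ($O{\left(A,r \right)} = \left(A + r\right) \left(-9\right) = - 9 A - 9 r$)
$F{\left(M,B \right)} = -3 - 5 B$ ($F{\left(M,B \right)} = - 5 B - 3 = -3 - 5 B$)
$C = - \frac{1}{82542}$ ($C = \frac{1}{-81874 - 668} = \frac{1}{-82542} = - \frac{1}{82542} \approx -1.2115 \cdot 10^{-5}$)
$\sqrt{O{\left(-400,399 \right)} + C} = \sqrt{\left(\left(-9\right) \left(-400\right) - 3591\right) - \frac{1}{82542}} = \sqrt{\left(3600 - 3591\right) - \frac{1}{82542}} = \sqrt{9 - \frac{1}{82542}} = \sqrt{\frac{742877}{82542}} = \frac{\sqrt{61318553334}}{82542}$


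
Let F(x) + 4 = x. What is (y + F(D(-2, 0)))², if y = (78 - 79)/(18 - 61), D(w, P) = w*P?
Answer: 29241/1849 ≈ 15.814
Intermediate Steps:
D(w, P) = P*w
y = 1/43 (y = -1/(-43) = -1*(-1/43) = 1/43 ≈ 0.023256)
F(x) = -4 + x
(y + F(D(-2, 0)))² = (1/43 + (-4 + 0*(-2)))² = (1/43 + (-4 + 0))² = (1/43 - 4)² = (-171/43)² = 29241/1849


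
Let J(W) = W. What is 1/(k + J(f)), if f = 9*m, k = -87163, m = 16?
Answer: -1/87019 ≈ -1.1492e-5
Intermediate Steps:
f = 144 (f = 9*16 = 144)
1/(k + J(f)) = 1/(-87163 + 144) = 1/(-87019) = -1/87019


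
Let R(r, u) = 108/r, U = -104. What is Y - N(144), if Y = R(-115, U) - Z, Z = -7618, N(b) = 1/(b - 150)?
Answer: 5255887/690 ≈ 7617.2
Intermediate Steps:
N(b) = 1/(-150 + b)
Y = 875962/115 (Y = 108/(-115) - 1*(-7618) = 108*(-1/115) + 7618 = -108/115 + 7618 = 875962/115 ≈ 7617.1)
Y - N(144) = 875962/115 - 1/(-150 + 144) = 875962/115 - 1/(-6) = 875962/115 - 1*(-⅙) = 875962/115 + ⅙ = 5255887/690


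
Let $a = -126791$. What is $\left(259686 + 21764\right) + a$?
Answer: $154659$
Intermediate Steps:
$\left(259686 + 21764\right) + a = \left(259686 + 21764\right) - 126791 = 281450 - 126791 = 154659$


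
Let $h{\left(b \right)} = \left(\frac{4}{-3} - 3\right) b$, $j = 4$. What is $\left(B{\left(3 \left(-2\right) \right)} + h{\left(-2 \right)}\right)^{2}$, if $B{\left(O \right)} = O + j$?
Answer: $\frac{400}{9} \approx 44.444$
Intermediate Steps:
$h{\left(b \right)} = - \frac{13 b}{3}$ ($h{\left(b \right)} = \left(4 \left(- \frac{1}{3}\right) - 3\right) b = \left(- \frac{4}{3} - 3\right) b = - \frac{13 b}{3}$)
$B{\left(O \right)} = 4 + O$ ($B{\left(O \right)} = O + 4 = 4 + O$)
$\left(B{\left(3 \left(-2\right) \right)} + h{\left(-2 \right)}\right)^{2} = \left(\left(4 + 3 \left(-2\right)\right) - - \frac{26}{3}\right)^{2} = \left(\left(4 - 6\right) + \frac{26}{3}\right)^{2} = \left(-2 + \frac{26}{3}\right)^{2} = \left(\frac{20}{3}\right)^{2} = \frac{400}{9}$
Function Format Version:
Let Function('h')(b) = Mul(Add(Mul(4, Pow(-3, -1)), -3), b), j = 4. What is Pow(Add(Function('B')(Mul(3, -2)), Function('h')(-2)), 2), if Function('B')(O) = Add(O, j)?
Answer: Rational(400, 9) ≈ 44.444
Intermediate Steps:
Function('h')(b) = Mul(Rational(-13, 3), b) (Function('h')(b) = Mul(Add(Mul(4, Rational(-1, 3)), -3), b) = Mul(Add(Rational(-4, 3), -3), b) = Mul(Rational(-13, 3), b))
Function('B')(O) = Add(4, O) (Function('B')(O) = Add(O, 4) = Add(4, O))
Pow(Add(Function('B')(Mul(3, -2)), Function('h')(-2)), 2) = Pow(Add(Add(4, Mul(3, -2)), Mul(Rational(-13, 3), -2)), 2) = Pow(Add(Add(4, -6), Rational(26, 3)), 2) = Pow(Add(-2, Rational(26, 3)), 2) = Pow(Rational(20, 3), 2) = Rational(400, 9)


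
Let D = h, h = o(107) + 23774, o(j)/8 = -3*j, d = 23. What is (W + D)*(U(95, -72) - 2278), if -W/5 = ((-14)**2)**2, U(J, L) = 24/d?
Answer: 8948671380/23 ≈ 3.8907e+8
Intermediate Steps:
o(j) = -24*j (o(j) = 8*(-3*j) = -24*j)
U(J, L) = 24/23
W = -192080 (W = -5*((-14)**2)**2 = -5*196**2 = -5*38416 = -192080)
h = 21206 (h = -24*107 + 23774 = -2568 + 23774 = 21206)
D = 21206
(W + D)*(U(95, -72) - 2278) = (-192080 + 21206)*(24/23 - 2278) = -170874*(-52370/23) = 8948671380/23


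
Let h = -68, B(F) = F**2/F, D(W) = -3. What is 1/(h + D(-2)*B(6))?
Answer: -1/86 ≈ -0.011628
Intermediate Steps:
B(F) = F
1/(h + D(-2)*B(6)) = 1/(-68 - 3*6) = 1/(-68 - 18) = 1/(-86) = -1/86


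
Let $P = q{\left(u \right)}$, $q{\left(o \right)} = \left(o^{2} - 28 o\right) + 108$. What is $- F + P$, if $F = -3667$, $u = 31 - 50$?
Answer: $4668$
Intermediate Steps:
$u = -19$ ($u = 31 - 50 = -19$)
$q{\left(o \right)} = 108 + o^{2} - 28 o$
$P = 1001$ ($P = 108 + \left(-19\right)^{2} - -532 = 108 + 361 + 532 = 1001$)
$- F + P = \left(-1\right) \left(-3667\right) + 1001 = 3667 + 1001 = 4668$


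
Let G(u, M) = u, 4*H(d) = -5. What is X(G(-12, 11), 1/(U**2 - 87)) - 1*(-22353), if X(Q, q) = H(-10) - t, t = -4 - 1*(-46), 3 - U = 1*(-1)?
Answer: 89239/4 ≈ 22310.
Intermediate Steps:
U = 4 (U = 3 - (-1) = 3 - 1*(-1) = 3 + 1 = 4)
H(d) = -5/4 (H(d) = (1/4)*(-5) = -5/4)
t = 42 (t = -4 + 46 = 42)
X(Q, q) = -173/4 (X(Q, q) = -5/4 - 1*42 = -5/4 - 42 = -173/4)
X(G(-12, 11), 1/(U**2 - 87)) - 1*(-22353) = -173/4 - 1*(-22353) = -173/4 + 22353 = 89239/4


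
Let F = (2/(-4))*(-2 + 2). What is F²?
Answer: 0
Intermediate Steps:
F = 0 (F = (2*(-¼))*0 = -½*0 = 0)
F² = 0² = 0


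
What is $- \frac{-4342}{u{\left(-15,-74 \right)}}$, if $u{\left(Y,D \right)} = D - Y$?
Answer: $- \frac{4342}{59} \approx -73.593$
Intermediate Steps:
$- \frac{-4342}{u{\left(-15,-74 \right)}} = - \frac{-4342}{-74 - -15} = - \frac{-4342}{-74 + 15} = - \frac{-4342}{-59} = - \frac{\left(-4342\right) \left(-1\right)}{59} = \left(-1\right) \frac{4342}{59} = - \frac{4342}{59}$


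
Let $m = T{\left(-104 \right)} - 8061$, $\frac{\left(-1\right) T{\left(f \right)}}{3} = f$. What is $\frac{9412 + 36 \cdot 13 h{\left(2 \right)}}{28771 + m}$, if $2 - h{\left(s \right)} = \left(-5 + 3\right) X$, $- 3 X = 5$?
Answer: $\frac{4394}{10511} \approx 0.41804$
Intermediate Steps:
$X = - \frac{5}{3}$ ($X = \left(- \frac{1}{3}\right) 5 = - \frac{5}{3} \approx -1.6667$)
$T{\left(f \right)} = - 3 f$
$h{\left(s \right)} = - \frac{4}{3}$ ($h{\left(s \right)} = 2 - \left(-5 + 3\right) \left(- \frac{5}{3}\right) = 2 - \left(-2\right) \left(- \frac{5}{3}\right) = 2 - \frac{10}{3} = - \frac{4}{3}$)
$m = -7749$ ($m = \left(-3\right) \left(-104\right) - 8061 = 312 - 8061 = -7749$)
$\frac{9412 + 36 \cdot 13 h{\left(2 \right)}}{28771 + m} = \frac{9412 + 36 \cdot 13 \left(- \frac{4}{3}\right)}{28771 - 7749} = \frac{9412 + 468 \left(- \frac{4}{3}\right)}{21022} = \left(9412 - 624\right) \frac{1}{21022} = 8788 \cdot \frac{1}{21022} = \frac{4394}{10511}$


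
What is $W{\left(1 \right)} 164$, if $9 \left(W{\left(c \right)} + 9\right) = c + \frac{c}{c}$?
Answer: $- \frac{12956}{9} \approx -1439.6$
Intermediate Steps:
$W{\left(c \right)} = - \frac{80}{9} + \frac{c}{9}$ ($W{\left(c \right)} = -9 + \frac{c + \frac{c}{c}}{9} = -9 + \frac{c + 1}{9} = -9 + \frac{1 + c}{9} = -9 + \left(\frac{1}{9} + \frac{c}{9}\right) = - \frac{80}{9} + \frac{c}{9}$)
$W{\left(1 \right)} 164 = \left(- \frac{80}{9} + \frac{1}{9} \cdot 1\right) 164 = \left(- \frac{80}{9} + \frac{1}{9}\right) 164 = \left(- \frac{79}{9}\right) 164 = - \frac{12956}{9}$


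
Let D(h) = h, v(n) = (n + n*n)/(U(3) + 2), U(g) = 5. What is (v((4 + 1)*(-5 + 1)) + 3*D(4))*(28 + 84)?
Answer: 7424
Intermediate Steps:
v(n) = n/7 + n²/7 (v(n) = (n + n*n)/(5 + 2) = (n + n²)/7 = (n + n²)*(⅐) = n/7 + n²/7)
(v((4 + 1)*(-5 + 1)) + 3*D(4))*(28 + 84) = (((4 + 1)*(-5 + 1))*(1 + (4 + 1)*(-5 + 1))/7 + 3*4)*(28 + 84) = ((5*(-4))*(1 + 5*(-4))/7 + 12)*112 = ((⅐)*(-20)*(1 - 20) + 12)*112 = ((⅐)*(-20)*(-19) + 12)*112 = (380/7 + 12)*112 = (464/7)*112 = 7424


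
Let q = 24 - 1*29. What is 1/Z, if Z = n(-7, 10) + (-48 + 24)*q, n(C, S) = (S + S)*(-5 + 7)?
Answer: 1/160 ≈ 0.0062500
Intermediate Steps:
n(C, S) = 4*S (n(C, S) = (2*S)*2 = 4*S)
q = -5 (q = 24 - 29 = -5)
Z = 160 (Z = 4*10 + (-48 + 24)*(-5) = 40 - 24*(-5) = 40 + 120 = 160)
1/Z = 1/160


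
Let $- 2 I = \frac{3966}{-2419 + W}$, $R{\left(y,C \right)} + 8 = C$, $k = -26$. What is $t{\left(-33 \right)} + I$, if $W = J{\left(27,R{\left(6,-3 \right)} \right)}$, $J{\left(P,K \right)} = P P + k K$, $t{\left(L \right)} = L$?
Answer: $- \frac{14783}{468} \approx -31.588$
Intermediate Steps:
$R{\left(y,C \right)} = -8 + C$
$J{\left(P,K \right)} = P^{2} - 26 K$ ($J{\left(P,K \right)} = P P - 26 K = P^{2} - 26 K$)
$W = 1015$ ($W = 27^{2} - 26 \left(-8 - 3\right) = 729 - -286 = 729 + 286 = 1015$)
$I = \frac{661}{468}$ ($I = - \frac{3966 \frac{1}{-2419 + 1015}}{2} = - \frac{3966 \frac{1}{-1404}}{2} = - \frac{3966 \left(- \frac{1}{1404}\right)}{2} = \left(- \frac{1}{2}\right) \left(- \frac{661}{234}\right) = \frac{661}{468} \approx 1.4124$)
$t{\left(-33 \right)} + I = -33 + \frac{661}{468} = - \frac{14783}{468}$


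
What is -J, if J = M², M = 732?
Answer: -535824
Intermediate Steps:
J = 535824 (J = 732² = 535824)
-J = -1*535824 = -535824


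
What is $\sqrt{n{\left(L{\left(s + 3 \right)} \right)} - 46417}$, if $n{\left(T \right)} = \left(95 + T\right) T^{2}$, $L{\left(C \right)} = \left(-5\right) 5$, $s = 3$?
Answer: $i \sqrt{2667} \approx 51.643 i$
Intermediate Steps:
$L{\left(C \right)} = -25$
$n{\left(T \right)} = T^{2} \left(95 + T\right)$
$\sqrt{n{\left(L{\left(s + 3 \right)} \right)} - 46417} = \sqrt{\left(-25\right)^{2} \left(95 - 25\right) - 46417} = \sqrt{625 \cdot 70 - 46417} = \sqrt{43750 - 46417} = \sqrt{-2667} = i \sqrt{2667}$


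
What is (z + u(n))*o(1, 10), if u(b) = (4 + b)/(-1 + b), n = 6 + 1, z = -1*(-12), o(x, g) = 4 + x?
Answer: 415/6 ≈ 69.167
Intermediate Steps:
z = 12
n = 7
u(b) = (4 + b)/(-1 + b)
(z + u(n))*o(1, 10) = (12 + (4 + 7)/(-1 + 7))*(4 + 1) = (12 + 11/6)*5 = (83/6)*5 = 415/6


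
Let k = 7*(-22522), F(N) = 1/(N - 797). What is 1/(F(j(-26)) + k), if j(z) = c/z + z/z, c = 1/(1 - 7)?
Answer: -124175/19576685606 ≈ -6.3430e-6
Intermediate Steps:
c = -⅙ (c = 1/(-6) = -⅙ ≈ -0.16667)
j(z) = 1 - 1/(6*z) (j(z) = -1/(6*z) + z/z = -1/(6*z) + 1 = 1 - 1/(6*z))
F(N) = 1/(-797 + N)
k = -157654
1/(F(j(-26)) + k) = 1/(1/(-797 + (-⅙ - 26)/(-26)) - 157654) = 1/(1/(-797 - 1/26*(-157/6)) - 157654) = 1/(1/(-797 + 157/156) - 157654) = 1/(1/(-124175/156) - 157654) = 1/(-156/124175 - 157654) = 1/(-19576685606/124175) = -124175/19576685606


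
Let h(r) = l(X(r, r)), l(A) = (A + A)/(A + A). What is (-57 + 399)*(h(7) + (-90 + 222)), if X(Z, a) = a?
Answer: 45486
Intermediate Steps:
l(A) = 1 (l(A) = (2*A)/((2*A)) = (2*A)*(1/(2*A)) = 1)
h(r) = 1
(-57 + 399)*(h(7) + (-90 + 222)) = (-57 + 399)*(1 + (-90 + 222)) = 342*(1 + 132) = 342*133 = 45486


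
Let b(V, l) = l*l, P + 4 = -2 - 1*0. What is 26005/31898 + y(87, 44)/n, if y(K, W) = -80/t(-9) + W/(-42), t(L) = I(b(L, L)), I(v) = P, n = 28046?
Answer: 2554048419/3131139578 ≈ 0.81569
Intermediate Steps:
P = -6 (P = -4 + (-2 - 1*0) = -4 + (-2 + 0) = -4 - 2 = -6)
b(V, l) = l**2
I(v) = -6
t(L) = -6
y(K, W) = 40/3 - W/42 (y(K, W) = -80/(-6) + W/(-42) = -80*(-1/6) + W*(-1/42) = 40/3 - W/42)
26005/31898 + y(87, 44)/n = 26005/31898 + (40/3 - 1/42*44)/28046 = 26005*(1/31898) + (40/3 - 22/21)*(1/28046) = 26005/31898 + (86/7)*(1/28046) = 26005/31898 + 43/98161 = 2554048419/3131139578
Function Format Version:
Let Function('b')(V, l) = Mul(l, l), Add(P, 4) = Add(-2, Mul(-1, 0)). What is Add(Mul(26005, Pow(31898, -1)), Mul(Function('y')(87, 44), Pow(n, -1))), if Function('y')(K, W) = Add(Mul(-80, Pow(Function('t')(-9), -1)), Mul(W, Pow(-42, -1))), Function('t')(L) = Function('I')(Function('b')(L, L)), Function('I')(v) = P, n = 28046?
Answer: Rational(2554048419, 3131139578) ≈ 0.81569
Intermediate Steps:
P = -6 (P = Add(-4, Add(-2, Mul(-1, 0))) = Add(-4, Add(-2, 0)) = Add(-4, -2) = -6)
Function('b')(V, l) = Pow(l, 2)
Function('I')(v) = -6
Function('t')(L) = -6
Function('y')(K, W) = Add(Rational(40, 3), Mul(Rational(-1, 42), W)) (Function('y')(K, W) = Add(Mul(-80, Pow(-6, -1)), Mul(W, Pow(-42, -1))) = Add(Mul(-80, Rational(-1, 6)), Mul(W, Rational(-1, 42))) = Add(Rational(40, 3), Mul(Rational(-1, 42), W)))
Add(Mul(26005, Pow(31898, -1)), Mul(Function('y')(87, 44), Pow(n, -1))) = Add(Mul(26005, Pow(31898, -1)), Mul(Add(Rational(40, 3), Mul(Rational(-1, 42), 44)), Pow(28046, -1))) = Add(Mul(26005, Rational(1, 31898)), Mul(Add(Rational(40, 3), Rational(-22, 21)), Rational(1, 28046))) = Add(Rational(26005, 31898), Mul(Rational(86, 7), Rational(1, 28046))) = Add(Rational(26005, 31898), Rational(43, 98161)) = Rational(2554048419, 3131139578)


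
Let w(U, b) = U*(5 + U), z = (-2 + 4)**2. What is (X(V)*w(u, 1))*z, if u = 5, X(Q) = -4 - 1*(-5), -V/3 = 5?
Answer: 200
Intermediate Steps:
V = -15 (V = -3*5 = -15)
X(Q) = 1 (X(Q) = -4 + 5 = 1)
z = 4 (z = 2**2 = 4)
(X(V)*w(u, 1))*z = (1*(5*(5 + 5)))*4 = (1*(5*10))*4 = (1*50)*4 = 50*4 = 200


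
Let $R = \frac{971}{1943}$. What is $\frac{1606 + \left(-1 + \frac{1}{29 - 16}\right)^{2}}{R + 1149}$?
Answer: $\frac{263818597}{188728891} \approx 1.3979$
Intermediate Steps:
$R = \frac{971}{1943}$ ($R = 971 \cdot \frac{1}{1943} = \frac{971}{1943} \approx 0.49974$)
$\frac{1606 + \left(-1 + \frac{1}{29 - 16}\right)^{2}}{R + 1149} = \frac{1606 + \left(-1 + \frac{1}{29 - 16}\right)^{2}}{\frac{971}{1943} + 1149} = \frac{1606 + \left(-1 + \frac{1}{13}\right)^{2}}{\frac{2233478}{1943}} = \left(1606 + \left(-1 + \frac{1}{13}\right)^{2}\right) \frac{1943}{2233478} = \left(1606 + \left(- \frac{12}{13}\right)^{2}\right) \frac{1943}{2233478} = \left(1606 + \frac{144}{169}\right) \frac{1943}{2233478} = \frac{271558}{169} \cdot \frac{1943}{2233478} = \frac{263818597}{188728891}$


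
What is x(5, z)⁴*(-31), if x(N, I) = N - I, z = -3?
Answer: -126976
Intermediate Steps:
x(5, z)⁴*(-31) = (5 - 1*(-3))⁴*(-31) = (5 + 3)⁴*(-31) = 8⁴*(-31) = 4096*(-31) = -126976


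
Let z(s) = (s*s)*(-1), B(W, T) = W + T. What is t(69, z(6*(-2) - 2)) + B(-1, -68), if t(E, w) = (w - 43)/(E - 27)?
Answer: -3137/42 ≈ -74.690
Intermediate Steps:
B(W, T) = T + W
z(s) = -s**2 (z(s) = s**2*(-1) = -s**2)
t(E, w) = (-43 + w)/(-27 + E)
t(69, z(6*(-2) - 2)) + B(-1, -68) = (-43 - (6*(-2) - 2)**2)/(-27 + 69) + (-68 - 1) = (-43 - (-12 - 2)**2)/42 - 69 = (-43 - 1*(-14)**2)/42 - 69 = (-43 - 1*196)/42 - 69 = (-43 - 196)/42 - 69 = (1/42)*(-239) - 69 = -239/42 - 69 = -3137/42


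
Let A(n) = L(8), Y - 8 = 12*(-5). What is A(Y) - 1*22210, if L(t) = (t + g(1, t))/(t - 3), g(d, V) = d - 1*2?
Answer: -111043/5 ≈ -22209.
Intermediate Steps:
Y = -52 (Y = 8 + 12*(-5) = 8 - 60 = -52)
g(d, V) = -2 + d (g(d, V) = d - 2 = -2 + d)
L(t) = (-1 + t)/(-3 + t) (L(t) = (t + (-2 + 1))/(t - 3) = (t - 1)/(-3 + t) = (-1 + t)/(-3 + t))
A(n) = 7/5 (A(n) = (-1 + 8)/(-3 + 8) = 7/5)
A(Y) - 1*22210 = 7/5 - 1*22210 = 7/5 - 22210 = -111043/5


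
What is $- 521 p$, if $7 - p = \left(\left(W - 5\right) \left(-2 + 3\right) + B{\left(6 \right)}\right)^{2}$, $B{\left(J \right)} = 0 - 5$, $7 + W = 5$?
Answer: $71377$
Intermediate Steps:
$W = -2$ ($W = -7 + 5 = -2$)
$B{\left(J \right)} = -5$
$p = -137$ ($p = 7 - \left(\left(-2 - 5\right) \left(-2 + 3\right) - 5\right)^{2} = 7 - \left(\left(-7\right) 1 - 5\right)^{2} = 7 - \left(-7 - 5\right)^{2} = 7 - \left(-12\right)^{2} = 7 - 144 = -137$)
$- 521 p = \left(-521\right) \left(-137\right) = 71377$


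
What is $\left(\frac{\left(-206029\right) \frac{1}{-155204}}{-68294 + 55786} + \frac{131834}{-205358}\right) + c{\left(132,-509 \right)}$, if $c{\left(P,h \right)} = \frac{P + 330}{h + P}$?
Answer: $- \frac{140340854978797731}{75147366072762256} \approx -1.8675$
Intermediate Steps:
$c{\left(P,h \right)} = \frac{330 + P}{P + h}$
$\left(\frac{\left(-206029\right) \frac{1}{-155204}}{-68294 + 55786} + \frac{131834}{-205358}\right) + c{\left(132,-509 \right)} = \left(\frac{\left(-206029\right) \frac{1}{-155204}}{-68294 + 55786} + \frac{131834}{-205358}\right) + \frac{330 + 132}{132 - 509} = \left(\frac{\left(-206029\right) \left(- \frac{1}{155204}\right)}{-12508} + 131834 \left(- \frac{1}{205358}\right)\right) + \frac{1}{-377} \cdot 462 = \left(\frac{206029}{155204} \left(- \frac{1}{12508}\right) - \frac{65917}{102679}\right) - \frac{462}{377} = \left(- \frac{206029}{1941291632} - \frac{65917}{102679}\right) - \frac{462}{377} = - \frac{127985275358235}{199329883482128} - \frac{462}{377} = - \frac{140340854978797731}{75147366072762256}$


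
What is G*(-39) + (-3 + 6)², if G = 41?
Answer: -1590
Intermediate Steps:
G*(-39) + (-3 + 6)² = 41*(-39) + (-3 + 6)² = -1599 + 3² = -1599 + 9 = -1590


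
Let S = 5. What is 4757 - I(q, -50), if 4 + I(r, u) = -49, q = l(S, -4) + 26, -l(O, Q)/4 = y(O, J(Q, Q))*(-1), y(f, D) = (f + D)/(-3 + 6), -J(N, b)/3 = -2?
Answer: 4810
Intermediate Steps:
J(N, b) = 6 (J(N, b) = -3*(-2) = 6)
y(f, D) = D/3 + f/3 (y(f, D) = (D + f)/3 = (D + f)*(1/3) = D/3 + f/3)
l(O, Q) = 8 + 4*O/3 (l(O, Q) = -4*((1/3)*6 + O/3)*(-1) = -4*(2 + O/3)*(-1) = -4*(-2 - O/3) = 8 + 4*O/3)
q = 122/3 (q = (8 + (4/3)*5) + 26 = (8 + 20/3) + 26 = 44/3 + 26 = 122/3 ≈ 40.667)
I(r, u) = -53 (I(r, u) = -4 - 49 = -53)
4757 - I(q, -50) = 4757 - 1*(-53) = 4757 + 53 = 4810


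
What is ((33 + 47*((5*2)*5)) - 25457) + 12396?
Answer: -10678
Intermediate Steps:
((33 + 47*((5*2)*5)) - 25457) + 12396 = ((33 + 47*(10*5)) - 25457) + 12396 = ((33 + 47*50) - 25457) + 12396 = ((33 + 2350) - 25457) + 12396 = (2383 - 25457) + 12396 = -23074 + 12396 = -10678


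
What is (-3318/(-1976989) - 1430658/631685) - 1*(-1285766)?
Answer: 229386550247059894/178404899495 ≈ 1.2858e+6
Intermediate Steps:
(-3318/(-1976989) - 1430658/631685) - 1*(-1285766) = (-3318*(-1/1976989) - 1430658*1/631685) + 1285766 = (474/282427 - 1430658/631685) + 1285766 = -403757028276/178404899495 + 1285766 = 229386550247059894/178404899495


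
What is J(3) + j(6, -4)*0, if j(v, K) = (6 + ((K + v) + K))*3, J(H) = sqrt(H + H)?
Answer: sqrt(6) ≈ 2.4495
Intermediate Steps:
J(H) = sqrt(2)*sqrt(H) (J(H) = sqrt(2*H) = sqrt(2)*sqrt(H))
j(v, K) = 18 + 3*v + 6*K (j(v, K) = (6 + (v + 2*K))*3 = (6 + v + 2*K)*3 = 18 + 3*v + 6*K)
J(3) + j(6, -4)*0 = sqrt(2)*sqrt(3) + (18 + 3*6 + 6*(-4))*0 = sqrt(6) + (18 + 18 - 24)*0 = sqrt(6) + 12*0 = sqrt(6) + 0 = sqrt(6)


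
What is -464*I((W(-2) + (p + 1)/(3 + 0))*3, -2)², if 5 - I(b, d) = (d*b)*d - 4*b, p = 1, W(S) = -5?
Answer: -11600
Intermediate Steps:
I(b, d) = 5 + 4*b - b*d² (I(b, d) = 5 - ((d*b)*d - 4*b) = 5 - ((b*d)*d - 4*b) = 5 - (b*d² - 4*b) = 5 - (-4*b + b*d²) = 5 + (4*b - b*d²) = 5 + 4*b - b*d²)
-464*I((W(-2) + (p + 1)/(3 + 0))*3, -2)² = -464*(5 + 4*((-5 + (1 + 1)/(3 + 0))*3) - 1*(-5 + (1 + 1)/(3 + 0))*3*(-2)²)² = -464*(5 + 4*((-5 + 2/3)*3) - 1*(-5 + 2/3)*3*4)² = -464*(5 + 4*((-5 + 2*(⅓))*3) - 1*(-5 + 2*(⅓))*3*4)² = -464*(5 + 4*((-5 + ⅔)*3) - 1*(-5 + ⅔)*3*4)² = -464*(5 + 4*(-13/3*3) - 1*(-13/3*3)*4)² = -464*(5 + 4*(-13) - 1*(-13)*4)² = -464*(5 - 52 + 52)² = -464*5² = -464*25 = -11600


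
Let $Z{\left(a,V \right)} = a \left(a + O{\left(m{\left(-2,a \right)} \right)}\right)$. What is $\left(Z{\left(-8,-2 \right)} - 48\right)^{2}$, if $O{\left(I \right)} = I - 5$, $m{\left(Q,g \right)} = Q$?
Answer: $5184$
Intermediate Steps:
$O{\left(I \right)} = -5 + I$ ($O{\left(I \right)} = I - 5 = -5 + I$)
$Z{\left(a,V \right)} = a \left(-7 + a\right)$ ($Z{\left(a,V \right)} = a \left(a - 7\right) = a \left(-7 + a\right)$)
$\left(Z{\left(-8,-2 \right)} - 48\right)^{2} = \left(- 8 \left(-7 - 8\right) - 48\right)^{2} = \left(\left(-8\right) \left(-15\right) - 48\right)^{2} = \left(120 - 48\right)^{2} = 72^{2} = 5184$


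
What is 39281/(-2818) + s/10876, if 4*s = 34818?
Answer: -402690875/30648568 ≈ -13.139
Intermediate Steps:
s = 17409/2 (s = (¼)*34818 = 17409/2 ≈ 8704.5)
39281/(-2818) + s/10876 = 39281/(-2818) + (17409/2)/10876 = 39281*(-1/2818) + (17409/2)*(1/10876) = -39281/2818 + 17409/21752 = -402690875/30648568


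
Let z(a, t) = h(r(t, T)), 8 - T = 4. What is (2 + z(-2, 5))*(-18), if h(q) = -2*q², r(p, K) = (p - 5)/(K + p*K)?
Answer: -36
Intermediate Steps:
T = 4 (T = 8 - 1*4 = 8 - 4 = 4)
r(p, K) = (-5 + p)/(K + K*p)
z(a, t) = -(-5 + t)²/(8*(1 + t)²) (z(a, t) = -2*(-5 + t)²/(16*(1 + t)²) = -(-5 + t)²/(8*(1 + t)²))
(2 + z(-2, 5))*(-18) = (2 - (-5 + 5)²/(8*(1 + 5)²))*(-18) = (2 - ⅛*0²/6²)*(-18) = (2 - ⅛*1/36*0)*(-18) = (2 + 0)*(-18) = 2*(-18) = -36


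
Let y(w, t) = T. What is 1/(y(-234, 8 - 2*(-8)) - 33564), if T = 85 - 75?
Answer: -1/33554 ≈ -2.9803e-5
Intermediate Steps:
T = 10
y(w, t) = 10
1/(y(-234, 8 - 2*(-8)) - 33564) = 1/(10 - 33564) = 1/(-33554) = -1/33554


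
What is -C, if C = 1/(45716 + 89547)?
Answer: -1/135263 ≈ -7.3930e-6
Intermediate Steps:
C = 1/135263 ≈ 7.3930e-6
-C = -1*1/135263 = -1/135263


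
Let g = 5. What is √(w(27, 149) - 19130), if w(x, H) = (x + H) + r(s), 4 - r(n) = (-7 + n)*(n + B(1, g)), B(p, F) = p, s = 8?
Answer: I*√18959 ≈ 137.69*I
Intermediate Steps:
r(n) = 4 - (1 + n)*(-7 + n) (r(n) = 4 - (-7 + n)*(n + 1) = 4 - (-7 + n)*(1 + n) = 4 - (1 + n)*(-7 + n))
w(x, H) = -5 + H + x (w(x, H) = (x + H) + (11 - 1*8² + 6*8) = (H + x) + (11 - 1*64 + 48) = (H + x) + (11 - 64 + 48) = (H + x) - 5 = -5 + H + x)
√(w(27, 149) - 19130) = √((-5 + 149 + 27) - 19130) = √(171 - 19130) = √(-18959) = I*√18959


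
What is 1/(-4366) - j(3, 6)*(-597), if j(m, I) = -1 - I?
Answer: -18245515/4366 ≈ -4179.0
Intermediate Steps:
1/(-4366) - j(3, 6)*(-597) = 1/(-4366) - (-1 - 1*6)*(-597) = -1/4366 - (-1 - 6)*(-597) = -1/4366 - (-7)*(-597) = -1/4366 - 1*4179 = -1/4366 - 4179 = -18245515/4366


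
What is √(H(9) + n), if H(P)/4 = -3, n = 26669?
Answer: √26657 ≈ 163.27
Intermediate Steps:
H(P) = -12 (H(P) = 4*(-3) = -12)
√(H(9) + n) = √(-12 + 26669) = √26657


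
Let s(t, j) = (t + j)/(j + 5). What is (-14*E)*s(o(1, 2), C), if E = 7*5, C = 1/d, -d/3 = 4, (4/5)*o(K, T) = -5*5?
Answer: 184240/59 ≈ 3122.7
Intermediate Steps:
o(K, T) = -125/4 (o(K, T) = 5*(-5*5)/4 = (5/4)*(-25) = -125/4)
d = -12 (d = -3*4 = -12)
C = -1/12 (C = 1/(-12) = -1/12 ≈ -0.083333)
E = 35
s(t, j) = (j + t)/(5 + j)
(-14*E)*s(o(1, 2), C) = (-14*35)*((-1/12 - 125/4)/(5 - 1/12)) = -490*(-94)/(59/12*3) = -5880*(-94)/(59*3) = -490*(-376/59) = 184240/59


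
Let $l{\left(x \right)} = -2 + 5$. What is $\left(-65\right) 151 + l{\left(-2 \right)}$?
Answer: $-9812$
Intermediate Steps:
$l{\left(x \right)} = 3$
$\left(-65\right) 151 + l{\left(-2 \right)} = \left(-65\right) 151 + 3 = -9815 + 3 = -9812$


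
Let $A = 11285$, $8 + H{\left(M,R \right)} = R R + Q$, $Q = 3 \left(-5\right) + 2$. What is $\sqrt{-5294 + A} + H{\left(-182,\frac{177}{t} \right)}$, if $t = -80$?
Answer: $- \frac{103071}{6400} + \sqrt{5991} \approx 61.297$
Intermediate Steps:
$Q = -13$ ($Q = -15 + 2 = -13$)
$H{\left(M,R \right)} = -21 + R^{2}$ ($H{\left(M,R \right)} = -8 + \left(R R - 13\right) = -8 + \left(R^{2} - 13\right) = -8 + \left(-13 + R^{2}\right) = -21 + R^{2}$)
$\sqrt{-5294 + A} + H{\left(-182,\frac{177}{t} \right)} = \sqrt{-5294 + 11285} - \left(21 - \left(\frac{177}{-80}\right)^{2}\right) = \sqrt{5991} - \left(21 - \left(177 \left(- \frac{1}{80}\right)\right)^{2}\right) = \sqrt{5991} - \left(21 - \left(- \frac{177}{80}\right)^{2}\right) = \sqrt{5991} + \left(-21 + \frac{31329}{6400}\right) = \sqrt{5991} - \frac{103071}{6400} = - \frac{103071}{6400} + \sqrt{5991}$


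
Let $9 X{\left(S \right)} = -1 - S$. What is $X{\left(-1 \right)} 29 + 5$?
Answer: $5$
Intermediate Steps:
$X{\left(S \right)} = - \frac{1}{9} - \frac{S}{9}$ ($X{\left(S \right)} = \frac{-1 - S}{9} = - \frac{1}{9} - \frac{S}{9}$)
$X{\left(-1 \right)} 29 + 5 = \left(- \frac{1}{9} - - \frac{1}{9}\right) 29 + 5 = \left(- \frac{1}{9} + \frac{1}{9}\right) 29 + 5 = 0 \cdot 29 + 5 = 0 + 5 = 5$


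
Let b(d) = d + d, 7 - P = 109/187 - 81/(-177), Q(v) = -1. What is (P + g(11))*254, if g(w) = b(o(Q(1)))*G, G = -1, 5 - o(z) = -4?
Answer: -33742122/11033 ≈ -3058.3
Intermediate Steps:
o(z) = 9 (o(z) = 5 - 1*(-4) = 5 + 4 = 9)
P = 65751/11033 (P = 7 - (109/187 - 81/(-177)) = 7 - (109*(1/187) - 81*(-1/177)) = 7 - (109/187 + 27/59) = 7 - 1*11480/11033 = 7 - 11480/11033 = 65751/11033 ≈ 5.9595)
b(d) = 2*d
g(w) = -18 (g(w) = (2*9)*(-1) = 18*(-1) = -18)
(P + g(11))*254 = (65751/11033 - 18)*254 = -132843/11033*254 = -33742122/11033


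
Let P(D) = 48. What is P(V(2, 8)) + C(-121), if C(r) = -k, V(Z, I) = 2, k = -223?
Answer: 271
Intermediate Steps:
C(r) = 223 (C(r) = -1*(-223) = 223)
P(V(2, 8)) + C(-121) = 48 + 223 = 271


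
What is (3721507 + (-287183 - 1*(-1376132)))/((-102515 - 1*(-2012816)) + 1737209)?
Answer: 2405228/1823755 ≈ 1.3188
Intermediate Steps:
(3721507 + (-287183 - 1*(-1376132)))/((-102515 - 1*(-2012816)) + 1737209) = (3721507 + (-287183 + 1376132))/((-102515 + 2012816) + 1737209) = (3721507 + 1088949)/(1910301 + 1737209) = 4810456/3647510 = 4810456*(1/3647510) = 2405228/1823755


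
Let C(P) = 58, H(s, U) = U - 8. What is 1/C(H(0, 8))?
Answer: 1/58 ≈ 0.017241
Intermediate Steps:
H(s, U) = -8 + U
1/C(H(0, 8)) = 1/58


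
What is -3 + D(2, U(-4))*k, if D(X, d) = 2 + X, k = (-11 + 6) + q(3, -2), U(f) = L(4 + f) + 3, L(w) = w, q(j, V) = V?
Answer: -31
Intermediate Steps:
U(f) = 7 + f (U(f) = (4 + f) + 3 = 7 + f)
k = -7 (k = (-11 + 6) - 2 = -5 - 2 = -7)
-3 + D(2, U(-4))*k = -3 + (2 + 2)*(-7) = -3 + 4*(-7) = -3 - 28 = -31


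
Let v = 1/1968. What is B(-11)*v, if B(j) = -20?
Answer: -5/492 ≈ -0.010163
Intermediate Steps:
v = 1/1968 ≈ 0.00050813
B(-11)*v = -20*1/1968 = -5/492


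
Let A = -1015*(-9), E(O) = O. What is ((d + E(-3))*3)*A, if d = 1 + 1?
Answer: -27405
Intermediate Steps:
d = 2
A = 9135
((d + E(-3))*3)*A = ((2 - 3)*3)*9135 = -1*3*9135 = -3*9135 = -27405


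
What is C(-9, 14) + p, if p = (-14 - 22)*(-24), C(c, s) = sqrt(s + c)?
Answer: 864 + sqrt(5) ≈ 866.24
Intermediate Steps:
C(c, s) = sqrt(c + s)
p = 864 (p = -36*(-24) = 864)
C(-9, 14) + p = sqrt(-9 + 14) + 864 = sqrt(5) + 864 = 864 + sqrt(5)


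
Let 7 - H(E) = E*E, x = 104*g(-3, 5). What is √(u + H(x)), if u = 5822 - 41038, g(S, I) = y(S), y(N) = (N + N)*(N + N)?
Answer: I*√14052745 ≈ 3748.7*I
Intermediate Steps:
y(N) = 4*N² (y(N) = (2*N)*(2*N) = 4*N²)
g(S, I) = 4*S²
u = -35216
x = 3744 (x = 104*(4*(-3)²) = 104*(4*9) = 104*36 = 3744)
H(E) = 7 - E² (H(E) = 7 - E*E = 7 - E²)
√(u + H(x)) = √(-35216 + (7 - 1*3744²)) = √(-35216 + (7 - 1*14017536)) = √(-35216 + (7 - 14017536)) = √(-35216 - 14017529) = √(-14052745) = I*√14052745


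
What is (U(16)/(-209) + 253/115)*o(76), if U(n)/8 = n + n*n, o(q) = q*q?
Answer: -2608624/55 ≈ -47430.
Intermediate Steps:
o(q) = q**2
U(n) = 8*n + 8*n**2 (U(n) = 8*(n + n*n) = 8*(n + n**2) = 8*n + 8*n**2)
(U(16)/(-209) + 253/115)*o(76) = ((8*16*(1 + 16))/(-209) + 253/115)*76**2 = ((8*16*17)*(-1/209) + 253*(1/115))*5776 = (2176*(-1/209) + 11/5)*5776 = (-2176/209 + 11/5)*5776 = -8581/1045*5776 = -2608624/55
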